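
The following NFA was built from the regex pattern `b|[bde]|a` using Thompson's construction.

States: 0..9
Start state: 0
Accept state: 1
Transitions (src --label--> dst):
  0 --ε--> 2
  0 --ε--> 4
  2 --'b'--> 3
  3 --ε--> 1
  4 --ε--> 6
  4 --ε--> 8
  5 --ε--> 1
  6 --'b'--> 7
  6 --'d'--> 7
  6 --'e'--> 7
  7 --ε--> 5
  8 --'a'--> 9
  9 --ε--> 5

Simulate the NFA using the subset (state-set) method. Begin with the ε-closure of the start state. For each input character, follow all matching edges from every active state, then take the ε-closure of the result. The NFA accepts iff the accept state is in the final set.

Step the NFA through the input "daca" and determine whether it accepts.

Answer: REJECT

Trace:
start: ε-closure({0}) = {0,2,4,6,8}
'd' @ 1: {1,5,7}  ✓accept
'a' @ 2: {}  — no active states
rest 'ca' ignored (set empty)
final: {}; accept 1 not in set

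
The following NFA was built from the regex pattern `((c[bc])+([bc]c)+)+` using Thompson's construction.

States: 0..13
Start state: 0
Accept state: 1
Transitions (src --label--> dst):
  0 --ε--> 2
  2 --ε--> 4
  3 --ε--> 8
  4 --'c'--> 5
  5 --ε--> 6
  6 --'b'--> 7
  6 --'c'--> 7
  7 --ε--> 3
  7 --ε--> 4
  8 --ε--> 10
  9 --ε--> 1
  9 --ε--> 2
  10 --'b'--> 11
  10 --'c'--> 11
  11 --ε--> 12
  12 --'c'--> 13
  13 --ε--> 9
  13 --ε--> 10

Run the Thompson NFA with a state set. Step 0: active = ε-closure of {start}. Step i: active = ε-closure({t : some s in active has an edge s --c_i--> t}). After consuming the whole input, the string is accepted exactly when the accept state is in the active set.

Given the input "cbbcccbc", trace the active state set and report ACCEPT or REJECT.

start: ε-closure({0}) = {0,2,4}
'c' @ 1: {5,6}
'b' @ 2: {3,4,7,8,10}
'b' @ 3: {11,12}
'c' @ 4: {1,2,4,9,10,13}  (accept∈set)
'c' @ 5: {5,6,11,12}
'c' @ 6: {1,2,3,4,7,8,9,10,13}  (accept∈set)
'b' @ 7: {11,12}
'c' @ 8: {1,2,4,9,10,13}  (accept∈set)
after full input: {1,2,4,9,10,13}  (accept=1 in)

Answer: ACCEPT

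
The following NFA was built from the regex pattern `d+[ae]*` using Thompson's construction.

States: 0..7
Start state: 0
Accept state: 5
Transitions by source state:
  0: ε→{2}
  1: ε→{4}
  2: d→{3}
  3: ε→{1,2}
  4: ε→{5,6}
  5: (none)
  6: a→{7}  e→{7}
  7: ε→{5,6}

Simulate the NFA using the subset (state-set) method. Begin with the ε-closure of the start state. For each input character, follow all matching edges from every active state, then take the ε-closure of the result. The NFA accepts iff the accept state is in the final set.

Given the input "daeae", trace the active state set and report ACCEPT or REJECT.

start: ε-closure({0}) = {0,2}
'd' @ 1: {1,2,3,4,5,6}  (accept∈set)
'a' @ 2: {5,6,7}  (accept∈set)
'e' @ 3: {5,6,7}  (accept∈set)
'a' @ 4: {5,6,7}  (accept∈set)
'e' @ 5: {5,6,7}  (accept∈set)
end set {5,6,7} — state 5 in

Answer: ACCEPT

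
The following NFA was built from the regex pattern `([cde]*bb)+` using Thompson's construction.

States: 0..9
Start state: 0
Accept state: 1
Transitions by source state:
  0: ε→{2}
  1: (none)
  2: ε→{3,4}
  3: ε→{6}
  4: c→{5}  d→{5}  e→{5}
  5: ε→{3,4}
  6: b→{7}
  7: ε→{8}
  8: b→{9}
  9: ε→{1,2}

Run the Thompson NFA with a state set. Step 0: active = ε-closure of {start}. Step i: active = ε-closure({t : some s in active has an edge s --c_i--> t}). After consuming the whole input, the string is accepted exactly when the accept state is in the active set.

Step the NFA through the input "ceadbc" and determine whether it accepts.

Answer: REJECT

Derivation:
start: ε-closure({0}) = {0,2,3,4,6}
'c' @ 1: {3,4,5,6}
'e' @ 2: {3,4,5,6}
'a' @ 3: {}  — no active states
rest 'dbc' ignored (set empty)
end set {} — state 1 not in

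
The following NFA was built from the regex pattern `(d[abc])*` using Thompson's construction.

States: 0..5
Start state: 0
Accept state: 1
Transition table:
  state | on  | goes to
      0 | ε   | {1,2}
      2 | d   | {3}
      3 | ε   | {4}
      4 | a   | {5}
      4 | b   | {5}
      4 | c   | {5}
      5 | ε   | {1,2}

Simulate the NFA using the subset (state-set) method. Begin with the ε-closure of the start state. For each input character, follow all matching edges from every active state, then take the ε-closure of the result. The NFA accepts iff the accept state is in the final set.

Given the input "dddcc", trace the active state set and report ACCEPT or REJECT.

S₀ = ε-closure({0}) = {0,1,2}
'd' @ 1: {3,4}
'd' @ 2: {}  — dead — no transitions
rest 'dcc' ignored (set empty)
final: {}; accept 1 not in set

Answer: REJECT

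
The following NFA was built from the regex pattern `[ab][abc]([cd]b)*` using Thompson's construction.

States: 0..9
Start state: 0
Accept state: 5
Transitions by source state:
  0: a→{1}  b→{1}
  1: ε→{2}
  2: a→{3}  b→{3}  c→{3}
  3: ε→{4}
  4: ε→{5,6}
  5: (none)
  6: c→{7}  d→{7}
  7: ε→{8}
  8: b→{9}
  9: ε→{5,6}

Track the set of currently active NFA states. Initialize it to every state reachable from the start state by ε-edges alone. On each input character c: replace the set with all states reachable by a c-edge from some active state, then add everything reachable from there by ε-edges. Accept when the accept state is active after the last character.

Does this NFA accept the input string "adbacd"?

Answer: REJECT

Steps:
S₀ = ε-closure({0}) = {0}
'a' @ 1: {1,2}
'd' @ 2: {}  — dead — no transitions
rest 'bacd' ignored (set empty)
final: {}; accept 5 not in set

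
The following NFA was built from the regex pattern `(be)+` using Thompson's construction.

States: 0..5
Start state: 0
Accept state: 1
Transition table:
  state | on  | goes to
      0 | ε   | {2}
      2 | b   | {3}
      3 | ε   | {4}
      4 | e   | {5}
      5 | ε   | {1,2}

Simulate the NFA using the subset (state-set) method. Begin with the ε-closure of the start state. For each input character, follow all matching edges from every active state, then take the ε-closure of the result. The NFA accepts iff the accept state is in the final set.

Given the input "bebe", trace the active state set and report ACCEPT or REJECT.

start: ε-closure({0}) = {0,2}
'b' @ 1: {3,4}
'e' @ 2: {1,2,5}  [accepting]
'b' @ 3: {3,4}
'e' @ 4: {1,2,5}  [accepting]
after full input: {1,2,5}  (accept=1 in)

Answer: ACCEPT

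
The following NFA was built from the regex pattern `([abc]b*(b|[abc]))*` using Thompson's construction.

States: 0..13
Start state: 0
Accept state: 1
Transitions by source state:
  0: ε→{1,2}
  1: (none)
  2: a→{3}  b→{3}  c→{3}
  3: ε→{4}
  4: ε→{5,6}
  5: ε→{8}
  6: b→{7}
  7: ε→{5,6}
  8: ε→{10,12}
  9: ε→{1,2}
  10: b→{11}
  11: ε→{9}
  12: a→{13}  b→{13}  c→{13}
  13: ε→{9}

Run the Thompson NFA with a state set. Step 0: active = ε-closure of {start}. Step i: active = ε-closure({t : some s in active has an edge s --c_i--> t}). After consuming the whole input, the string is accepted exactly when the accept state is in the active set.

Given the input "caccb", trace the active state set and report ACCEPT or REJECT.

Answer: REJECT

Trace:
start: ε-closure({0}) = {0,1,2}
'c' @ 1: {3,4,5,6,8,10,12}
'a' @ 2: {1,2,9,13}  (accept∈set)
'c' @ 3: {3,4,5,6,8,10,12}
'c' @ 4: {1,2,9,13}  (accept∈set)
'b' @ 5: {3,4,5,6,8,10,12}
after full input: {3,4,5,6,8,10,12}  (accept=1 not in)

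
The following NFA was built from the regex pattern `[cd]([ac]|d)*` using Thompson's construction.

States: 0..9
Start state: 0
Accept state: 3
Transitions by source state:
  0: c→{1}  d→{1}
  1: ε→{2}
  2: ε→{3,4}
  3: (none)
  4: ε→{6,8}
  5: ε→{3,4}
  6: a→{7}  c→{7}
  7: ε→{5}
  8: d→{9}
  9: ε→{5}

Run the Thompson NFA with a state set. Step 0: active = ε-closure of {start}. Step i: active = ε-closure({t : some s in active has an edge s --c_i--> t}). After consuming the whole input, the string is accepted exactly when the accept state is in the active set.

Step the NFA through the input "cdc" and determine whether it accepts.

S₀ = ε-closure({0}) = {0}
'c' @ 1: {1,2,3,4,6,8}  (accept∈set)
'd' @ 2: {3,4,5,6,8,9}  (accept∈set)
'c' @ 3: {3,4,5,6,7,8}  (accept∈set)
final: {3,4,5,6,7,8}; accept 3 in set

Answer: ACCEPT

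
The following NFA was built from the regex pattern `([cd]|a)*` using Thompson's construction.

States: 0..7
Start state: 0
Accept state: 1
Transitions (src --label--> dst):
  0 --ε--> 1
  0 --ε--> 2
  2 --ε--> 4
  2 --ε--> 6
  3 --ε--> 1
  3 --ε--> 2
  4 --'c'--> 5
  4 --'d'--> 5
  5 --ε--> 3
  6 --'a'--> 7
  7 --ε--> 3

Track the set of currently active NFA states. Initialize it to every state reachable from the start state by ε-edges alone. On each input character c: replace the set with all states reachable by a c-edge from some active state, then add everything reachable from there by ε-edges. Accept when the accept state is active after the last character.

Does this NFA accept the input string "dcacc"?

start: ε-closure({0}) = {0,1,2,4,6}
'd' @ 1: {1,2,3,4,5,6}  [accepting]
'c' @ 2: {1,2,3,4,5,6}  [accepting]
'a' @ 3: {1,2,3,4,6,7}  [accepting]
'c' @ 4: {1,2,3,4,5,6}  [accepting]
'c' @ 5: {1,2,3,4,5,6}  [accepting]
end set {1,2,3,4,5,6} — state 1 in

Answer: ACCEPT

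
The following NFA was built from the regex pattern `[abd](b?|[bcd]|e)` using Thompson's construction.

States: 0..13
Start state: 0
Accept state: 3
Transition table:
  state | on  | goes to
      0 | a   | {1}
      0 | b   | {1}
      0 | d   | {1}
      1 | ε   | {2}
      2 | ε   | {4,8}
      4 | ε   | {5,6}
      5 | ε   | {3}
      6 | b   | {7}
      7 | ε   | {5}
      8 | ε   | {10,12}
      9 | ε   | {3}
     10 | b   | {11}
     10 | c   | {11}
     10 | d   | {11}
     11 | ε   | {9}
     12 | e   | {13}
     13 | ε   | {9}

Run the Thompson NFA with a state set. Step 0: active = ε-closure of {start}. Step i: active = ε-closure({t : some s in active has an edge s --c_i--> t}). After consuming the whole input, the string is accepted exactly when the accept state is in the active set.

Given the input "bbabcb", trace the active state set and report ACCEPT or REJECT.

initial (ε-close {0}): {0}
'b' @ 1: {1,2,3,4,5,6,8,10,12}  [accepting]
'b' @ 2: {3,5,7,9,11}  [accepting]
'a' @ 3: {}  — state set empty
rest 'bcb' ignored (set empty)
final: {}; accept 3 not in set

Answer: REJECT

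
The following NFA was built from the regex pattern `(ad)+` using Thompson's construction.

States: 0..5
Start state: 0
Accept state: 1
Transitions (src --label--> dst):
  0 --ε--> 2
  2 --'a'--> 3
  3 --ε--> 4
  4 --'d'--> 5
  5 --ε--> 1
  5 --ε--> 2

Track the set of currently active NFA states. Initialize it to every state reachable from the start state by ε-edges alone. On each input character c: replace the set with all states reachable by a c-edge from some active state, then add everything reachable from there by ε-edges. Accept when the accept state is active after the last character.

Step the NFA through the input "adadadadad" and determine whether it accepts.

Answer: ACCEPT

Steps:
start: ε-closure({0}) = {0,2}
'a' @ 1: {3,4}
'd' @ 2: {1,2,5}  [accepting]
'a' @ 3: {3,4}
'd' @ 4: {1,2,5}  [accepting]
'a' @ 5: {3,4}
'd' @ 6: {1,2,5}  [accepting]
'a' @ 7: {3,4}
'd' @ 8: {1,2,5}  [accepting]
'a' @ 9: {3,4}
'd' @ 10: {1,2,5}  [accepting]
final: {1,2,5}; accept 1 in set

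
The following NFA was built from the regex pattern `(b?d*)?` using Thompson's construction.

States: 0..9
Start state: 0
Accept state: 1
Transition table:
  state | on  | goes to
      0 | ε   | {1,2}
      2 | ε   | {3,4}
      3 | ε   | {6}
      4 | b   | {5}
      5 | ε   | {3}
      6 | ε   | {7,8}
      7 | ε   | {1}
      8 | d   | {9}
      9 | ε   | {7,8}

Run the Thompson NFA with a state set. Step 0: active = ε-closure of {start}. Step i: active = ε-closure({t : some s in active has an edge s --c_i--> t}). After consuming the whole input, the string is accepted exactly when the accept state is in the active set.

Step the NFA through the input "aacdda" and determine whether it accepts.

S₀ = ε-closure({0}) = {0,1,2,3,4,6,7,8}
'a' @ 1: {}  — no active states
rest 'acdda' ignored (set empty)
end set {} — state 1 not in

Answer: REJECT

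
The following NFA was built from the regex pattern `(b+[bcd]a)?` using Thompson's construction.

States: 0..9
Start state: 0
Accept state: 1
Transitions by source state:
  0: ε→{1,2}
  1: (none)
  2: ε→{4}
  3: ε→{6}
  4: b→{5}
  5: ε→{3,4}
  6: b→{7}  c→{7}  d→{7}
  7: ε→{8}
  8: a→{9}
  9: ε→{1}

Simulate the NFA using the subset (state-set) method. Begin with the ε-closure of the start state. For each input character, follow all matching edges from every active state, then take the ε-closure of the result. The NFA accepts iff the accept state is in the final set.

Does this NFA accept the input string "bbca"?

S₀ = ε-closure({0}) = {0,1,2,4}
'b' @ 1: {3,4,5,6}
'b' @ 2: {3,4,5,6,7,8}
'c' @ 3: {7,8}
'a' @ 4: {1,9}  (accept∈set)
after full input: {1,9}  (accept=1 in)

Answer: ACCEPT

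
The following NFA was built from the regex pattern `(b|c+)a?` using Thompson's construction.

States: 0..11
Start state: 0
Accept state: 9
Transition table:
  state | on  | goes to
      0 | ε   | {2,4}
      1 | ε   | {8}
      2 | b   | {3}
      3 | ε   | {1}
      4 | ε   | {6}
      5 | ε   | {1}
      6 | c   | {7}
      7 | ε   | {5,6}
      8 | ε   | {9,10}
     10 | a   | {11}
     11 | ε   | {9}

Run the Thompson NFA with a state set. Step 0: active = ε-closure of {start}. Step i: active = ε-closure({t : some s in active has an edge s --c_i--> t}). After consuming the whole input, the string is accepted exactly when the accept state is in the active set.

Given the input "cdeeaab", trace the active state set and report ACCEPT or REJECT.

Answer: REJECT

Derivation:
initial (ε-close {0}): {0,2,4,6}
'c' @ 1: {1,5,6,7,8,9,10}  (accept∈set)
'd' @ 2: {}  — state set empty
rest 'eeaab' ignored (set empty)
after full input: {}  (accept=9 not in)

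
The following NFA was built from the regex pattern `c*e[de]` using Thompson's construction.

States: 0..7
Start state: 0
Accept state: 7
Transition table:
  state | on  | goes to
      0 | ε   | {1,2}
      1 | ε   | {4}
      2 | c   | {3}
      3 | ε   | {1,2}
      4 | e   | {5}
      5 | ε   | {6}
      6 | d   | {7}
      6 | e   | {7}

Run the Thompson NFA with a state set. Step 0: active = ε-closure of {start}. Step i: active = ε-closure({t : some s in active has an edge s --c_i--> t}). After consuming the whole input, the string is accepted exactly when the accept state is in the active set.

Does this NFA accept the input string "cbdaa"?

start: ε-closure({0}) = {0,1,2,4}
'c' @ 1: {1,2,3,4}
'b' @ 2: {}  — state set empty
rest 'daa' ignored (set empty)
end set {} — state 7 not in

Answer: REJECT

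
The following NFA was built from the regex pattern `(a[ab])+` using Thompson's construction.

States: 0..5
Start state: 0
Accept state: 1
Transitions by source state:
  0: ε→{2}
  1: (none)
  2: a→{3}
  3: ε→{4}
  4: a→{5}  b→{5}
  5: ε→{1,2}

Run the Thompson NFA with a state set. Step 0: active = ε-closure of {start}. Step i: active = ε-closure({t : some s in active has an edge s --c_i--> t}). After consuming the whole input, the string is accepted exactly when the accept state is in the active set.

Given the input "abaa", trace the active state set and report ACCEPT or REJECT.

initial (ε-close {0}): {0,2}
'a' @ 1: {3,4}
'b' @ 2: {1,2,5}  [accepting]
'a' @ 3: {3,4}
'a' @ 4: {1,2,5}  [accepting]
final: {1,2,5}; accept 1 in set

Answer: ACCEPT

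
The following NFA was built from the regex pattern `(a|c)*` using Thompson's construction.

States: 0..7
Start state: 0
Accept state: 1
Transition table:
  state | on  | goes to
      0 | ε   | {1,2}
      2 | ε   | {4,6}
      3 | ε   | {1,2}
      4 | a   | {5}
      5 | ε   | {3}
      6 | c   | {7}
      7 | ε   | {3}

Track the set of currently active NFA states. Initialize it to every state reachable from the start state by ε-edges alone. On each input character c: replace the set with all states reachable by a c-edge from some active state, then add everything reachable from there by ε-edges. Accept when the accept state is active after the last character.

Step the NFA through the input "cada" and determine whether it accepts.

Answer: REJECT

Trace:
S₀ = ε-closure({0}) = {0,1,2,4,6}
'c' @ 1: {1,2,3,4,6,7}  ✓accept
'a' @ 2: {1,2,3,4,5,6}  ✓accept
'd' @ 3: {}  — no active states
rest 'a' ignored (set empty)
end set {} — state 1 not in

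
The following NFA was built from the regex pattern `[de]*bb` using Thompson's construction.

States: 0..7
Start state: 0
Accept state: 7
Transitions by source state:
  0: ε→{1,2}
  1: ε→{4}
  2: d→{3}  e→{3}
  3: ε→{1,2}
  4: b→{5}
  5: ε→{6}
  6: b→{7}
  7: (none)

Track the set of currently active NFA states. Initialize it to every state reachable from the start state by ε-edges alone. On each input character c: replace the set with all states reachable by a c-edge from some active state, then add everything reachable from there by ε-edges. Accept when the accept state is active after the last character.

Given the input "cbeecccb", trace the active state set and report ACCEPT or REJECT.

start: ε-closure({0}) = {0,1,2,4}
'c' @ 1: {}  — dead — no transitions
rest 'beecccb' ignored (set empty)
after full input: {}  (accept=7 not in)

Answer: REJECT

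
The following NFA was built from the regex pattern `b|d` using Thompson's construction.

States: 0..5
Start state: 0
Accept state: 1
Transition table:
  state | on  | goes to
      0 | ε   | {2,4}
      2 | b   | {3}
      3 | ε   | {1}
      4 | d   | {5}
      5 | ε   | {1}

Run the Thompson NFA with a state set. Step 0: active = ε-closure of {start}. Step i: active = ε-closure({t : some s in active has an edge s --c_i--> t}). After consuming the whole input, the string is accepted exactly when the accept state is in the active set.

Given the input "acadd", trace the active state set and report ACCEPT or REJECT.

initial (ε-close {0}): {0,2,4}
'a' @ 1: {}  — state set empty
rest 'cadd' ignored (set empty)
after full input: {}  (accept=1 not in)

Answer: REJECT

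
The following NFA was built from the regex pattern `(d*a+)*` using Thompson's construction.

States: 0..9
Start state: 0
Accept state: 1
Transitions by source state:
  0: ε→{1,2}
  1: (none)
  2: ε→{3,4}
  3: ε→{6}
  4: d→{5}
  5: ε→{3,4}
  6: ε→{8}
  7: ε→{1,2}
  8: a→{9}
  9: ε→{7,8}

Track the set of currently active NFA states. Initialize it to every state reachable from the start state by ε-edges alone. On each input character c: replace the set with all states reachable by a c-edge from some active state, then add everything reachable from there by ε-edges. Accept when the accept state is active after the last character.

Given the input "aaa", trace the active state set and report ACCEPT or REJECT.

S₀ = ε-closure({0}) = {0,1,2,3,4,6,8}
'a' @ 1: {1,2,3,4,6,7,8,9}  ✓accept
'a' @ 2: {1,2,3,4,6,7,8,9}  ✓accept
'a' @ 3: {1,2,3,4,6,7,8,9}  ✓accept
end set {1,2,3,4,6,7,8,9} — state 1 in

Answer: ACCEPT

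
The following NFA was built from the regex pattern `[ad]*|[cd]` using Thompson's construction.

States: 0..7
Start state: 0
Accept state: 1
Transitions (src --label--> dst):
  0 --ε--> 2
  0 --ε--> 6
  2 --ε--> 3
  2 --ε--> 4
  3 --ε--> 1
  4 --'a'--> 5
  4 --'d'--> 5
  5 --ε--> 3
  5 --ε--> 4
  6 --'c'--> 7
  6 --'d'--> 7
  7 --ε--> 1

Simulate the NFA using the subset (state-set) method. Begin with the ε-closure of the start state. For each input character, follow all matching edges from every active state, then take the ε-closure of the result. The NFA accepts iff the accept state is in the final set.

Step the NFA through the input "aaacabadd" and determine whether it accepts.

start: ε-closure({0}) = {0,1,2,3,4,6}
'a' @ 1: {1,3,4,5}  ✓accept
'a' @ 2: {1,3,4,5}  ✓accept
'a' @ 3: {1,3,4,5}  ✓accept
'c' @ 4: {}  — dead — no transitions
rest 'abadd' ignored (set empty)
after full input: {}  (accept=1 not in)

Answer: REJECT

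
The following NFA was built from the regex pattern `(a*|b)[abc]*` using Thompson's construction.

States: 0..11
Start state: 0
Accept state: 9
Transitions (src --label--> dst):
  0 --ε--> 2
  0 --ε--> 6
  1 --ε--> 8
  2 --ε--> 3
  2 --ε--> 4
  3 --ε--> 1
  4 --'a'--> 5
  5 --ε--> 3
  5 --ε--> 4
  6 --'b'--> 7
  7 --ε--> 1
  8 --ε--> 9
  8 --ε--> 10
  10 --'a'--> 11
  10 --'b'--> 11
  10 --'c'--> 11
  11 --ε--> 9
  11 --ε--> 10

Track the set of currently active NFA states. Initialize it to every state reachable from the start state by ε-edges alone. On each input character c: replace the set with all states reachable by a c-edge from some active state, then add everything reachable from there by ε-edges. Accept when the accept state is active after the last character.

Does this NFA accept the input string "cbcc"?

Answer: ACCEPT

Steps:
initial (ε-close {0}): {0,1,2,3,4,6,8,9,10}
'c' @ 1: {9,10,11}  ✓accept
'b' @ 2: {9,10,11}  ✓accept
'c' @ 3: {9,10,11}  ✓accept
'c' @ 4: {9,10,11}  ✓accept
final: {9,10,11}; accept 9 in set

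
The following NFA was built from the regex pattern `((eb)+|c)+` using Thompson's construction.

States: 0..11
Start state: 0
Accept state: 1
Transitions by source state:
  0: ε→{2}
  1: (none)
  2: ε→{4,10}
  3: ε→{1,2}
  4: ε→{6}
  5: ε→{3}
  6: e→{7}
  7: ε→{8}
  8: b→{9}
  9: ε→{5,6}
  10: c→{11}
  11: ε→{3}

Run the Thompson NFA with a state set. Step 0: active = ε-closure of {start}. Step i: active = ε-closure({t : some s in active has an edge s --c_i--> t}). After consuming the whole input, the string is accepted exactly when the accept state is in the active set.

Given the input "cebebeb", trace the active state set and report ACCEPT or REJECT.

Answer: ACCEPT

Trace:
start: ε-closure({0}) = {0,2,4,6,10}
'c' @ 1: {1,2,3,4,6,10,11}  (accept∈set)
'e' @ 2: {7,8}
'b' @ 3: {1,2,3,4,5,6,9,10}  (accept∈set)
'e' @ 4: {7,8}
'b' @ 5: {1,2,3,4,5,6,9,10}  (accept∈set)
'e' @ 6: {7,8}
'b' @ 7: {1,2,3,4,5,6,9,10}  (accept∈set)
end set {1,2,3,4,5,6,9,10} — state 1 in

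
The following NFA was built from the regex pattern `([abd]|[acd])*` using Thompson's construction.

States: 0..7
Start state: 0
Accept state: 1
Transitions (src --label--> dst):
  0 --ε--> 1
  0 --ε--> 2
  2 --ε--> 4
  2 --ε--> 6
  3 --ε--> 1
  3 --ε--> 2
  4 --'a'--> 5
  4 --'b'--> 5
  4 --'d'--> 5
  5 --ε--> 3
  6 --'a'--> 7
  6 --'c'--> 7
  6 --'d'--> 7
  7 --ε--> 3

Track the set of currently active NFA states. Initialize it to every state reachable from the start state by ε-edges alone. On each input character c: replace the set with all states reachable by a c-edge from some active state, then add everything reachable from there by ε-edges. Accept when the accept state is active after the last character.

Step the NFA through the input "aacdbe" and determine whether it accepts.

Answer: REJECT

Derivation:
S₀ = ε-closure({0}) = {0,1,2,4,6}
'a' @ 1: {1,2,3,4,5,6,7}  (accept∈set)
'a' @ 2: {1,2,3,4,5,6,7}  (accept∈set)
'c' @ 3: {1,2,3,4,6,7}  (accept∈set)
'd' @ 4: {1,2,3,4,5,6,7}  (accept∈set)
'b' @ 5: {1,2,3,4,5,6}  (accept∈set)
'e' @ 6: {}  — state set empty
after full input: {}  (accept=1 not in)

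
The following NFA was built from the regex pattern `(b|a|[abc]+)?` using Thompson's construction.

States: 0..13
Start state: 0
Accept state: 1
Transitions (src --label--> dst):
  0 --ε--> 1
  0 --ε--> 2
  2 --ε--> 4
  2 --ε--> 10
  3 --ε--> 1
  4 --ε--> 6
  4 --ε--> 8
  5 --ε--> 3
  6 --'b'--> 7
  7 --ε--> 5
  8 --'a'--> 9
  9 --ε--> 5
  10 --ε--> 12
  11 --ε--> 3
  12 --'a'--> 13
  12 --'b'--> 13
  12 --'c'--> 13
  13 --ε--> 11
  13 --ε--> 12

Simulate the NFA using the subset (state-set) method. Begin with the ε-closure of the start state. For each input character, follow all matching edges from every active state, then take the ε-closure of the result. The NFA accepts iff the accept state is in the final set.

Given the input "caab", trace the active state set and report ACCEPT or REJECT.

initial (ε-close {0}): {0,1,2,4,6,8,10,12}
'c' @ 1: {1,3,11,12,13}  ✓accept
'a' @ 2: {1,3,11,12,13}  ✓accept
'a' @ 3: {1,3,11,12,13}  ✓accept
'b' @ 4: {1,3,11,12,13}  ✓accept
end set {1,3,11,12,13} — state 1 in

Answer: ACCEPT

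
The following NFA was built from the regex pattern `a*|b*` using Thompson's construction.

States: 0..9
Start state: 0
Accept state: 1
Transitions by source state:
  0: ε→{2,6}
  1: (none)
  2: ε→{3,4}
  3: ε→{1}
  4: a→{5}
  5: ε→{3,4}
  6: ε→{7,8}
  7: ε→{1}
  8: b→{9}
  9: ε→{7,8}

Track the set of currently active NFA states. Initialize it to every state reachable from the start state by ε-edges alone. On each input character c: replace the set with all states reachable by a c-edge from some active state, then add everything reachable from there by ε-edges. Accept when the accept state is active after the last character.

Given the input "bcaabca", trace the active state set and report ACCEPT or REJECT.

start: ε-closure({0}) = {0,1,2,3,4,6,7,8}
'b' @ 1: {1,7,8,9}  ✓accept
'c' @ 2: {}  — state set empty
rest 'aabca' ignored (set empty)
after full input: {}  (accept=1 not in)

Answer: REJECT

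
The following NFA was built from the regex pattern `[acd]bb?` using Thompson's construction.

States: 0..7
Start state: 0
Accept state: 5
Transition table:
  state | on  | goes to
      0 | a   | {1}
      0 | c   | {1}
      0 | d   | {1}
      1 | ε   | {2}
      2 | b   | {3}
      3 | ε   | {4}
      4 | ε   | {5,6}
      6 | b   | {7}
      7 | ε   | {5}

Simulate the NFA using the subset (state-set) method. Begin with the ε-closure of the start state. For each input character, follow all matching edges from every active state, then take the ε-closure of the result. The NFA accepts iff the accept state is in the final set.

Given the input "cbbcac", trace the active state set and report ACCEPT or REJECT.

S₀ = ε-closure({0}) = {0}
'c' @ 1: {1,2}
'b' @ 2: {3,4,5,6}  [accepting]
'b' @ 3: {5,7}  [accepting]
'c' @ 4: {}  — dead — no transitions
rest 'ac' ignored (set empty)
final: {}; accept 5 not in set

Answer: REJECT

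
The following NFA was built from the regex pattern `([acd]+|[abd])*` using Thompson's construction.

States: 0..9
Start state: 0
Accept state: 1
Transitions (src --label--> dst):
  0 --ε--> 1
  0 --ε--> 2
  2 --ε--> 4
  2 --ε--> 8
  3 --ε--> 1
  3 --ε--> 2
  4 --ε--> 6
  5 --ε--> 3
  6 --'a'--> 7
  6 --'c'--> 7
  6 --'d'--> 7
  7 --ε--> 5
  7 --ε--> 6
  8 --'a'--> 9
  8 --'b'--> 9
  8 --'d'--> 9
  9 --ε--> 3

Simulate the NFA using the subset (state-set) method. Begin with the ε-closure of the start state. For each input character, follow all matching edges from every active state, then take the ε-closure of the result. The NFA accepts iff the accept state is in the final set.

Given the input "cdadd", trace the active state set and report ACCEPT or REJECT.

Answer: ACCEPT

Derivation:
start: ε-closure({0}) = {0,1,2,4,6,8}
'c' @ 1: {1,2,3,4,5,6,7,8}  ✓accept
'd' @ 2: {1,2,3,4,5,6,7,8,9}  ✓accept
'a' @ 3: {1,2,3,4,5,6,7,8,9}  ✓accept
'd' @ 4: {1,2,3,4,5,6,7,8,9}  ✓accept
'd' @ 5: {1,2,3,4,5,6,7,8,9}  ✓accept
end set {1,2,3,4,5,6,7,8,9} — state 1 in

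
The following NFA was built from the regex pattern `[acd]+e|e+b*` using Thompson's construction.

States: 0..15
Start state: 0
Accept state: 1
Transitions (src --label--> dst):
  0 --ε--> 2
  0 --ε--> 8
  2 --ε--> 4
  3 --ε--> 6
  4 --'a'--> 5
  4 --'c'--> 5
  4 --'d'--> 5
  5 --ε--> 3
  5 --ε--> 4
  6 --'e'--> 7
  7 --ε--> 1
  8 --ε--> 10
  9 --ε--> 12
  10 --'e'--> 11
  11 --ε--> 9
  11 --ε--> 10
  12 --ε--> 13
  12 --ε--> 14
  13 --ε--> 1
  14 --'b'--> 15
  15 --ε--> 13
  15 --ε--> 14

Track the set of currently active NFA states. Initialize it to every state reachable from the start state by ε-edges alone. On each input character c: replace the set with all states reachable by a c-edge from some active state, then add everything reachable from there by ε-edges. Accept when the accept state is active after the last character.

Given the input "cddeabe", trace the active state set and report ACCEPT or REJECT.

Answer: REJECT

Trace:
initial (ε-close {0}): {0,2,4,8,10}
'c' @ 1: {3,4,5,6}
'd' @ 2: {3,4,5,6}
'd' @ 3: {3,4,5,6}
'e' @ 4: {1,7}  ✓accept
'a' @ 5: {}  — state set empty
rest 'be' ignored (set empty)
after full input: {}  (accept=1 not in)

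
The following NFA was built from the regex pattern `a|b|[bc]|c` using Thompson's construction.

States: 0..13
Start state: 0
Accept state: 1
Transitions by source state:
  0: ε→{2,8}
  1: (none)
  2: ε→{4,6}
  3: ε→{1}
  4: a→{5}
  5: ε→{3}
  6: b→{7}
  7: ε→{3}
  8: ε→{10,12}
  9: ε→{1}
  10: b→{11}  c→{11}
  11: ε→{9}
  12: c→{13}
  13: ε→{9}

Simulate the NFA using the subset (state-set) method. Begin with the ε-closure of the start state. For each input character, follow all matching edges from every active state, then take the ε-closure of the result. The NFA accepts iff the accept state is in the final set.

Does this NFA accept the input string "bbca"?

S₀ = ε-closure({0}) = {0,2,4,6,8,10,12}
'b' @ 1: {1,3,7,9,11}  ✓accept
'b' @ 2: {}  — no active states
rest 'ca' ignored (set empty)
final: {}; accept 1 not in set

Answer: REJECT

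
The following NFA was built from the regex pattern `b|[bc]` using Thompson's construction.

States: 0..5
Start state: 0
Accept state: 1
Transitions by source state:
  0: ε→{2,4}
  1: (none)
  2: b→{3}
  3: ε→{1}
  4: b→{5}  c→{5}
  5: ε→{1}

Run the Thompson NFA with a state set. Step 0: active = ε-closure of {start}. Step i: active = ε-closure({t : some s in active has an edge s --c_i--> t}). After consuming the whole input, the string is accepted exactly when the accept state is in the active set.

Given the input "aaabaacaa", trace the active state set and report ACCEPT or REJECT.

start: ε-closure({0}) = {0,2,4}
'a' @ 1: {}  — dead — no transitions
rest 'aabaacaa' ignored (set empty)
final: {}; accept 1 not in set

Answer: REJECT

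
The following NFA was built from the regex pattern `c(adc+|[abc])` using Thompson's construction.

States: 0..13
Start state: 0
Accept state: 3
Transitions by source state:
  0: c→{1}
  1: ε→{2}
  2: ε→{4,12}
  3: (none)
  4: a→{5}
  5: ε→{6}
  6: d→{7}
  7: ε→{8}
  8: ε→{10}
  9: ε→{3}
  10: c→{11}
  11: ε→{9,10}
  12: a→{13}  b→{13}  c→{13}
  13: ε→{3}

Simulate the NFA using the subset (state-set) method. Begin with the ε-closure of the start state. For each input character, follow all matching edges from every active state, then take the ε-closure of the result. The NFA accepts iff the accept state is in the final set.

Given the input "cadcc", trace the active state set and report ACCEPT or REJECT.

initial (ε-close {0}): {0}
'c' @ 1: {1,2,4,12}
'a' @ 2: {3,5,6,13}  ✓accept
'd' @ 3: {7,8,10}
'c' @ 4: {3,9,10,11}  ✓accept
'c' @ 5: {3,9,10,11}  ✓accept
final: {3,9,10,11}; accept 3 in set

Answer: ACCEPT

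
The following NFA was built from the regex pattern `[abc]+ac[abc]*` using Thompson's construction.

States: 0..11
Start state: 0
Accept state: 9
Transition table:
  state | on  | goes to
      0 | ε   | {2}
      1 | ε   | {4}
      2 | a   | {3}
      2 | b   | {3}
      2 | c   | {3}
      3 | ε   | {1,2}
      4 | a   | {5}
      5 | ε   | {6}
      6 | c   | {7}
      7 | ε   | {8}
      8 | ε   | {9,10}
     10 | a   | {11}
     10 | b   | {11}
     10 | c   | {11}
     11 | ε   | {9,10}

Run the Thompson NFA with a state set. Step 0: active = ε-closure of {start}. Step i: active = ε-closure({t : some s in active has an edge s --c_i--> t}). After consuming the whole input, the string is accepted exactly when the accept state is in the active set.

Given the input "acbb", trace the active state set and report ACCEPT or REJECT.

initial (ε-close {0}): {0,2}
'a' @ 1: {1,2,3,4}
'c' @ 2: {1,2,3,4}
'b' @ 3: {1,2,3,4}
'b' @ 4: {1,2,3,4}
after full input: {1,2,3,4}  (accept=9 not in)

Answer: REJECT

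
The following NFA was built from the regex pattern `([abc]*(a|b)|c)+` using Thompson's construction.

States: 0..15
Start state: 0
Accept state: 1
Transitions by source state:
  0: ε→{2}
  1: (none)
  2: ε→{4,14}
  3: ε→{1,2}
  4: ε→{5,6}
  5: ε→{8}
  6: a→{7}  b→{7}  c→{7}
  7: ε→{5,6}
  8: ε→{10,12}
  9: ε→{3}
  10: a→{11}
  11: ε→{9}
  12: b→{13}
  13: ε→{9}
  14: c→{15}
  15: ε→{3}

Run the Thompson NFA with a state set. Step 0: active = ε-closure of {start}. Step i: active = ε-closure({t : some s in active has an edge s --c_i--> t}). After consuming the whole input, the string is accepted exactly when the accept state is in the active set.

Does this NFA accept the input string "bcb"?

Answer: ACCEPT

Trace:
start: ε-closure({0}) = {0,2,4,5,6,8,10,12,14}
'b' @ 1: {1,2,3,4,5,6,7,8,9,10,12,13,14}  (accept∈set)
'c' @ 2: {1,2,3,4,5,6,7,8,10,12,14,15}  (accept∈set)
'b' @ 3: {1,2,3,4,5,6,7,8,9,10,12,13,14}  (accept∈set)
end set {1,2,3,4,5,6,7,8,9,10,12,13,14} — state 1 in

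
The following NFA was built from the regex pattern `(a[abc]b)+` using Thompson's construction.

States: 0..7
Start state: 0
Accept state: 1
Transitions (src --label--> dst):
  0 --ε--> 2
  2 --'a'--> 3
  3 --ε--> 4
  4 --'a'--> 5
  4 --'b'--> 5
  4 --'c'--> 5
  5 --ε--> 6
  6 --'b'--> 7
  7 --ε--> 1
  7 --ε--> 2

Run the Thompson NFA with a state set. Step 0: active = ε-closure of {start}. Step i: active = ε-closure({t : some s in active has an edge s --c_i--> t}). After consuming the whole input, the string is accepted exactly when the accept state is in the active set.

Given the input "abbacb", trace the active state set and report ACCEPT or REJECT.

S₀ = ε-closure({0}) = {0,2}
'a' @ 1: {3,4}
'b' @ 2: {5,6}
'b' @ 3: {1,2,7}  (accept∈set)
'a' @ 4: {3,4}
'c' @ 5: {5,6}
'b' @ 6: {1,2,7}  (accept∈set)
after full input: {1,2,7}  (accept=1 in)

Answer: ACCEPT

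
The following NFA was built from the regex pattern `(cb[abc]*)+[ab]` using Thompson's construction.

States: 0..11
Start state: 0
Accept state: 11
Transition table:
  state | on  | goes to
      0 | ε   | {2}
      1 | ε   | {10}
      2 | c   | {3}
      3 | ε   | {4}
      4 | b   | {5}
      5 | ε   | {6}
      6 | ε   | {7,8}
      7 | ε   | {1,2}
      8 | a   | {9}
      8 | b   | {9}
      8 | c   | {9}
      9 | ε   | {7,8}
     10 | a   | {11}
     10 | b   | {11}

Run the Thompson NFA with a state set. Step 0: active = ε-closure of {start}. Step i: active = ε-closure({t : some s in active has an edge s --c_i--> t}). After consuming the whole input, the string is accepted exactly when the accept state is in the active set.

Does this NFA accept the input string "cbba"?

Answer: ACCEPT

Steps:
S₀ = ε-closure({0}) = {0,2}
'c' @ 1: {3,4}
'b' @ 2: {1,2,5,6,7,8,10}
'b' @ 3: {1,2,7,8,9,10,11}  [accepting]
'a' @ 4: {1,2,7,8,9,10,11}  [accepting]
after full input: {1,2,7,8,9,10,11}  (accept=11 in)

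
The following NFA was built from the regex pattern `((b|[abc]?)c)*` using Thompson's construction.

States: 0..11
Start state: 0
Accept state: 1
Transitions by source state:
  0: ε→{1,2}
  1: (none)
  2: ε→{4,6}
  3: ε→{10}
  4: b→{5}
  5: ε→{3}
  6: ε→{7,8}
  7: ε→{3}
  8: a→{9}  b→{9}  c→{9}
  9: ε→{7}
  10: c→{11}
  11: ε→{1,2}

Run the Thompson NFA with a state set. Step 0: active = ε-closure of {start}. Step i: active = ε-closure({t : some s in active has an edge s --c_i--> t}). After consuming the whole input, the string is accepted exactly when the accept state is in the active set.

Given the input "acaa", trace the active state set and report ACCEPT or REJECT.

Answer: REJECT

Derivation:
start: ε-closure({0}) = {0,1,2,3,4,6,7,8,10}
'a' @ 1: {3,7,9,10}
'c' @ 2: {1,2,3,4,6,7,8,10,11}  ✓accept
'a' @ 3: {3,7,9,10}
'a' @ 4: {}  — no active states
after full input: {}  (accept=1 not in)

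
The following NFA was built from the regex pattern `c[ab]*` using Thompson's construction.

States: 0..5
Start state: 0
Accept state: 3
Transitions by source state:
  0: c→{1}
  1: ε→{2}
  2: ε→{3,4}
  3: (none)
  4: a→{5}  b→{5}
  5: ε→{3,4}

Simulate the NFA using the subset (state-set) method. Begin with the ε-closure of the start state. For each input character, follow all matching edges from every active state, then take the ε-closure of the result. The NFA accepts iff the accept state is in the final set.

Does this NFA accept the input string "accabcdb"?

Answer: REJECT

Steps:
initial (ε-close {0}): {0}
'a' @ 1: {}  — dead — no transitions
rest 'ccabcdb' ignored (set empty)
final: {}; accept 3 not in set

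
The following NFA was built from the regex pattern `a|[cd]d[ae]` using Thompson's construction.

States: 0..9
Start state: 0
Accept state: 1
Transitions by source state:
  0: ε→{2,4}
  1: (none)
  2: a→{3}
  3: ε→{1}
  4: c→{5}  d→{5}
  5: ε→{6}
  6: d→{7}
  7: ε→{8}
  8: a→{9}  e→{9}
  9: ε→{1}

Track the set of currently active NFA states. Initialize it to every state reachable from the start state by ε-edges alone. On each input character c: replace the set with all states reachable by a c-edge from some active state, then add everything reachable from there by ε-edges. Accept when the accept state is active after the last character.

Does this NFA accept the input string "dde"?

Answer: ACCEPT

Steps:
start: ε-closure({0}) = {0,2,4}
'd' @ 1: {5,6}
'd' @ 2: {7,8}
'e' @ 3: {1,9}  [accepting]
final: {1,9}; accept 1 in set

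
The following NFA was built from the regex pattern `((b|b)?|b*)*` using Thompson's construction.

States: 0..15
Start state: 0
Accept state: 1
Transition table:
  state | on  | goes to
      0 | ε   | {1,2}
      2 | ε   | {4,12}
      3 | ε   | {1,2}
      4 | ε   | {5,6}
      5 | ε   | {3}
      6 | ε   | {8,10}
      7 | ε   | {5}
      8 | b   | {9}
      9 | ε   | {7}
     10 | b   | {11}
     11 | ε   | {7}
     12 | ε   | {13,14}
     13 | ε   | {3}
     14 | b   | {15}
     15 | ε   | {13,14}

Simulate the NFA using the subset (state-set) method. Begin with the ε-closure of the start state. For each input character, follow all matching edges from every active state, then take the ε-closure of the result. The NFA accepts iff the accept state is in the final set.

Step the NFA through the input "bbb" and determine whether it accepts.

start: ε-closure({0}) = {0,1,2,3,4,5,6,8,10,12,13,14}
'b' @ 1: {1,2,3,4,5,6,7,8,9,10,11,12,13,14,15}  ✓accept
'b' @ 2: {1,2,3,4,5,6,7,8,9,10,11,12,13,14,15}  ✓accept
'b' @ 3: {1,2,3,4,5,6,7,8,9,10,11,12,13,14,15}  ✓accept
end set {1,2,3,4,5,6,7,8,9,10,11,12,13,14,15} — state 1 in

Answer: ACCEPT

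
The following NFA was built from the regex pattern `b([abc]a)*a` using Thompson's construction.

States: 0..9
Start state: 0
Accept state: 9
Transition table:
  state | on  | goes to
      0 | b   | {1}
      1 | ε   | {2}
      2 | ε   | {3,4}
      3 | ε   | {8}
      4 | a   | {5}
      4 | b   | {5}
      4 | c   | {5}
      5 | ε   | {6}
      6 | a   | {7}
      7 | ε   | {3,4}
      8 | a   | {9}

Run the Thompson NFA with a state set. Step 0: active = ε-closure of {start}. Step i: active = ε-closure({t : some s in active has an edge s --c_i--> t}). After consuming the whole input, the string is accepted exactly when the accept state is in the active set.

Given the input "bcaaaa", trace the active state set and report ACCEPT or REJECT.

Answer: ACCEPT

Steps:
S₀ = ε-closure({0}) = {0}
'b' @ 1: {1,2,3,4,8}
'c' @ 2: {5,6}
'a' @ 3: {3,4,7,8}
'a' @ 4: {5,6,9}  ✓accept
'a' @ 5: {3,4,7,8}
'a' @ 6: {5,6,9}  ✓accept
end set {5,6,9} — state 9 in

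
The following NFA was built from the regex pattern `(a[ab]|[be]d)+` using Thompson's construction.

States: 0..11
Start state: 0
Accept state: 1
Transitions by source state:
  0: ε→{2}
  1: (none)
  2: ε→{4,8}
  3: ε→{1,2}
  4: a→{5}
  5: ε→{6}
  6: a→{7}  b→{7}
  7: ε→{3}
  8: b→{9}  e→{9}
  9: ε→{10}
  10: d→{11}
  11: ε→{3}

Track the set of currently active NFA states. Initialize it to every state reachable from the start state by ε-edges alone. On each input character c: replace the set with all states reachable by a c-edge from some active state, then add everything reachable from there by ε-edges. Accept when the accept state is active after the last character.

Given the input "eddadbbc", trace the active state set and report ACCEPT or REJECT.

initial (ε-close {0}): {0,2,4,8}
'e' @ 1: {9,10}
'd' @ 2: {1,2,3,4,8,11}  (accept∈set)
'd' @ 3: {}  — no active states
rest 'adbbc' ignored (set empty)
end set {} — state 1 not in

Answer: REJECT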